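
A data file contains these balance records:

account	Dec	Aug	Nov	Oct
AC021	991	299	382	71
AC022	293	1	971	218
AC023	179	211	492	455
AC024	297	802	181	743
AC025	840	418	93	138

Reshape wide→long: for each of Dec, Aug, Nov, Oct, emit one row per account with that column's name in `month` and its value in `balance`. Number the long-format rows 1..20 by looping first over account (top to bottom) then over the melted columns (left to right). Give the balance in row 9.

179

20 rows total (5 × 4). Row 9: index ⌊(9-1)/4⌋ = 2 into account → AC023; (9-1) mod 4 = 0 into the melted columns → Dec.
So row 9 is (AC023, Dec, 179); balance = 179.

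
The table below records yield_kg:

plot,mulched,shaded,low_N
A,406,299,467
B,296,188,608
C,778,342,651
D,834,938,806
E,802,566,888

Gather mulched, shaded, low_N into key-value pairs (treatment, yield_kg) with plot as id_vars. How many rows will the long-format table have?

5 plot values × 3 melted columns = 15 rows.

15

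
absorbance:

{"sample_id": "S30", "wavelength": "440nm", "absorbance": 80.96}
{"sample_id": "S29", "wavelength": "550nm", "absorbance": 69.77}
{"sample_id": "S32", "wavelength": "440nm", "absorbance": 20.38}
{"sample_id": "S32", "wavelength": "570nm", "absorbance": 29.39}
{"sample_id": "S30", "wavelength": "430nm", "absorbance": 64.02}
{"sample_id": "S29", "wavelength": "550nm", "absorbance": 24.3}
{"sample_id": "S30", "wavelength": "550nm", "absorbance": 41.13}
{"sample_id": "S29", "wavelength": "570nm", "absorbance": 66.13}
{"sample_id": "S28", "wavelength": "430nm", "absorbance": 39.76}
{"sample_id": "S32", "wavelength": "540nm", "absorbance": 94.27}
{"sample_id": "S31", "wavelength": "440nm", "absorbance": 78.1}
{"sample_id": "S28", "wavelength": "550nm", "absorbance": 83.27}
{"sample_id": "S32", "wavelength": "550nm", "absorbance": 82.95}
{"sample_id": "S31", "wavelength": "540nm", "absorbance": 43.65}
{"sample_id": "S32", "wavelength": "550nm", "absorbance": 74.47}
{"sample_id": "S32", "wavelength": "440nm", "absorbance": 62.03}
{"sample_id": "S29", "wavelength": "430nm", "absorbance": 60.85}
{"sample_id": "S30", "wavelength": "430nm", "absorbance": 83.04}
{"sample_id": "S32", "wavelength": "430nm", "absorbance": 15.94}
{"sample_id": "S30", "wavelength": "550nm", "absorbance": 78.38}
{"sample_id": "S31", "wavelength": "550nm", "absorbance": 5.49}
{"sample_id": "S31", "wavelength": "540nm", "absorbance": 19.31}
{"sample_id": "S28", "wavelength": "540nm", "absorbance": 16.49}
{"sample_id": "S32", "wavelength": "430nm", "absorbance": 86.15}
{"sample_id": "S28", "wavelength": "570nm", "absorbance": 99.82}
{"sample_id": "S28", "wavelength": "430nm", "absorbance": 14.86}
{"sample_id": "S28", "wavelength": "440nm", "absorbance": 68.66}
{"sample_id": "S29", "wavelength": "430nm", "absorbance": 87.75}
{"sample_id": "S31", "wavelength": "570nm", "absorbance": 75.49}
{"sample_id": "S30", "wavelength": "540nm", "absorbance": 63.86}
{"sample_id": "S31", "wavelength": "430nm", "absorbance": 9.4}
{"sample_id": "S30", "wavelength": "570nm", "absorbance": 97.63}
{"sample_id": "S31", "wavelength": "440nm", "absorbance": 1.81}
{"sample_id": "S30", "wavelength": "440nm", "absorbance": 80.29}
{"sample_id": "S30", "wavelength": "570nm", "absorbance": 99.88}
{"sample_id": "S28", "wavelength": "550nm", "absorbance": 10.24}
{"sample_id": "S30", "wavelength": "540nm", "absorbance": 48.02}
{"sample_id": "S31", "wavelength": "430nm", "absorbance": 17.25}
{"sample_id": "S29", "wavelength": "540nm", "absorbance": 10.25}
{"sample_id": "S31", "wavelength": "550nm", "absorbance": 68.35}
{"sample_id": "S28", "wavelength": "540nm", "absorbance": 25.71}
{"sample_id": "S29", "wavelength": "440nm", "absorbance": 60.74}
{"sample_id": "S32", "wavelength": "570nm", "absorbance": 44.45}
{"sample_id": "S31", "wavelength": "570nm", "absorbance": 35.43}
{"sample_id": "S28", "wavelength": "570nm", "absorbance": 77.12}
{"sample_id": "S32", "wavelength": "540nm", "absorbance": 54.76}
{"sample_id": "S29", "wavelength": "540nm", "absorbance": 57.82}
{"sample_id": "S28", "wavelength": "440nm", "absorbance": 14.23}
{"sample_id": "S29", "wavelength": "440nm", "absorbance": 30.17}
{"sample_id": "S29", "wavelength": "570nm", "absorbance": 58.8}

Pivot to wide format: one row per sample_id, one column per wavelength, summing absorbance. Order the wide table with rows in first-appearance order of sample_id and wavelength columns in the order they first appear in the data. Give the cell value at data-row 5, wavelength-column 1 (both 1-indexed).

With rows in first-appearance order of sample_id, row 5 is sample_id=S31. wavelength columns in first-appearance order: 440nm, 550nm, 570nm, 430nm, 540nm; column 1 is 440nm.
Long rows with sample_id=S31, wavelength=440nm: 78.1 + 1.81 = 79.91.

79.91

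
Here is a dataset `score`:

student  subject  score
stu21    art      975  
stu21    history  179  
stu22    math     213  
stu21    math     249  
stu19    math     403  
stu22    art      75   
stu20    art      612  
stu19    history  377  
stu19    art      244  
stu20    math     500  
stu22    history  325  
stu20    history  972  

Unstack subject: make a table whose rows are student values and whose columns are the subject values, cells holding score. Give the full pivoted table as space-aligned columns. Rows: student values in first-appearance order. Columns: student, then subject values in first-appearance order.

student  art  history  math
stu21    975  179      249 
stu22    75   325      213 
stu19    244  377      403 
stu20    612  972      500 

Columns: student plus the 3 distinct subject values (art, history, math).
For example, row stu21 column art takes score=975 from the long row (stu21, art).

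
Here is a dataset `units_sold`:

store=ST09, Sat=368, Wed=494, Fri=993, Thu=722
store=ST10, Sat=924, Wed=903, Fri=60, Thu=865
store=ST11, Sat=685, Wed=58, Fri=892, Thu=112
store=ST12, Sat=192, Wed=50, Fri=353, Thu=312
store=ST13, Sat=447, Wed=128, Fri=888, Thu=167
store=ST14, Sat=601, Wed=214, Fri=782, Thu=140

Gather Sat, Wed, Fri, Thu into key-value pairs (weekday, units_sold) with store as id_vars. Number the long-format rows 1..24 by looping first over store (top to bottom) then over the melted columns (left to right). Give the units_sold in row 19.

24 rows total (6 × 4). Row 19: index ⌊(19-1)/4⌋ = 4 into store → ST13; (19-1) mod 4 = 2 into the melted columns → Fri.
So row 19 is (ST13, Fri, 888); units_sold = 888.

888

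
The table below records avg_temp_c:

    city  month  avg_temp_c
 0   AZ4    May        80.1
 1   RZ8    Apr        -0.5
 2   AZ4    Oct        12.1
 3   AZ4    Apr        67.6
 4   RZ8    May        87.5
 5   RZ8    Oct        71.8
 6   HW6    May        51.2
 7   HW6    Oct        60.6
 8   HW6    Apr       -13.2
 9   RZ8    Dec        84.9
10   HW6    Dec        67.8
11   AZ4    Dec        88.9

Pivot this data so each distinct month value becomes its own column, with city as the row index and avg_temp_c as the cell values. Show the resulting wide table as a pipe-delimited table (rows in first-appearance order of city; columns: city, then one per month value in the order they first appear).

| city | May | Apr | Oct | Dec |
| AZ4 | 80.1 | 67.6 | 12.1 | 88.9 |
| RZ8 | 87.5 | -0.5 | 71.8 | 84.9 |
| HW6 | 51.2 | -13.2 | 60.6 | 67.8 |

Columns: city plus the 4 distinct month values (May, Apr, Oct, Dec).
For example, row AZ4 column May takes avg_temp_c=80.1 from the long row (AZ4, May).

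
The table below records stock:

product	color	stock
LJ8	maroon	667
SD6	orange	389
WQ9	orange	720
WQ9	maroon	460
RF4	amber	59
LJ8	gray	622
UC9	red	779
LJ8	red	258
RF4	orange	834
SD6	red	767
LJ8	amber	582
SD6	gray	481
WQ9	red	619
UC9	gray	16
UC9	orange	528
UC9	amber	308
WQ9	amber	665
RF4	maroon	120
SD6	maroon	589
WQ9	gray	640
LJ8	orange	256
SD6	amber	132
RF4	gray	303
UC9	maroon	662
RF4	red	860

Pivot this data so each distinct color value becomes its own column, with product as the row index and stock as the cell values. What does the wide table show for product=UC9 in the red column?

779

Wide layout: rows indexed by product, columns are the 5 distinct color values (maroon, orange, amber, gray, red).
Cell (product=UC9, color=red) draws from the long row where product=UC9 and color=red, which has stock=779.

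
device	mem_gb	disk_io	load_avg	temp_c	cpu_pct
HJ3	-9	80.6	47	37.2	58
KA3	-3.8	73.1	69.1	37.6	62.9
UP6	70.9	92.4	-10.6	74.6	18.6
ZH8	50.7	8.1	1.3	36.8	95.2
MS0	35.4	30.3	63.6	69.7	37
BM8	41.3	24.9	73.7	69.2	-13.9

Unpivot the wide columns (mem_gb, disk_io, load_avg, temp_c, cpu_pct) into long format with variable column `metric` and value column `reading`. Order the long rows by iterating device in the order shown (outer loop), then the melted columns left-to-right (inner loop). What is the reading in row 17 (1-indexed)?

30 rows total (6 × 5). Row 17: index ⌊(17-1)/5⌋ = 3 into device → ZH8; (17-1) mod 5 = 1 into the melted columns → disk_io.
So row 17 is (ZH8, disk_io, 8.1); reading = 8.1.

8.1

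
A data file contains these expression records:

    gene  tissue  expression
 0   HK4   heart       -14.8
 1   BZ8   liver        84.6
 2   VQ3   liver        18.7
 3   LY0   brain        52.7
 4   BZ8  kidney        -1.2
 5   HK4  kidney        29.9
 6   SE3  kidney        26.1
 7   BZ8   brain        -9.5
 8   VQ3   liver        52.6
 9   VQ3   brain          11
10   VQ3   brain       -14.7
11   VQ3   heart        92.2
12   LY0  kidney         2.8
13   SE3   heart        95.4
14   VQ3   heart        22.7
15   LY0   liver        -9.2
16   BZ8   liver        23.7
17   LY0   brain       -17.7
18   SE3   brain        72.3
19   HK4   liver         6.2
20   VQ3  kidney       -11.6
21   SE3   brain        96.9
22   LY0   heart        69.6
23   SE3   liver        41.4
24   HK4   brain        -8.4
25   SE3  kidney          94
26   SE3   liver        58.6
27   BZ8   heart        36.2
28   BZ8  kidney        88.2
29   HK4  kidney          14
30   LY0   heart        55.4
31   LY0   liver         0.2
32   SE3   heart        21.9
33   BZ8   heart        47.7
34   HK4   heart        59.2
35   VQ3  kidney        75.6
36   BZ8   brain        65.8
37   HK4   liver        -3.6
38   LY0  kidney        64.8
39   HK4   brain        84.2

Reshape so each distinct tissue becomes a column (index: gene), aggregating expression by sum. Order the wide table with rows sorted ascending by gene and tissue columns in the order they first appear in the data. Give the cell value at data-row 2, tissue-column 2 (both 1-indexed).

2.6

With rows sorted ascending by gene, row 2 is gene=HK4. tissue columns in first-appearance order: heart, liver, brain, kidney; column 2 is liver.
Long rows with gene=HK4, tissue=liver: 6.2 + -3.6 = 2.6.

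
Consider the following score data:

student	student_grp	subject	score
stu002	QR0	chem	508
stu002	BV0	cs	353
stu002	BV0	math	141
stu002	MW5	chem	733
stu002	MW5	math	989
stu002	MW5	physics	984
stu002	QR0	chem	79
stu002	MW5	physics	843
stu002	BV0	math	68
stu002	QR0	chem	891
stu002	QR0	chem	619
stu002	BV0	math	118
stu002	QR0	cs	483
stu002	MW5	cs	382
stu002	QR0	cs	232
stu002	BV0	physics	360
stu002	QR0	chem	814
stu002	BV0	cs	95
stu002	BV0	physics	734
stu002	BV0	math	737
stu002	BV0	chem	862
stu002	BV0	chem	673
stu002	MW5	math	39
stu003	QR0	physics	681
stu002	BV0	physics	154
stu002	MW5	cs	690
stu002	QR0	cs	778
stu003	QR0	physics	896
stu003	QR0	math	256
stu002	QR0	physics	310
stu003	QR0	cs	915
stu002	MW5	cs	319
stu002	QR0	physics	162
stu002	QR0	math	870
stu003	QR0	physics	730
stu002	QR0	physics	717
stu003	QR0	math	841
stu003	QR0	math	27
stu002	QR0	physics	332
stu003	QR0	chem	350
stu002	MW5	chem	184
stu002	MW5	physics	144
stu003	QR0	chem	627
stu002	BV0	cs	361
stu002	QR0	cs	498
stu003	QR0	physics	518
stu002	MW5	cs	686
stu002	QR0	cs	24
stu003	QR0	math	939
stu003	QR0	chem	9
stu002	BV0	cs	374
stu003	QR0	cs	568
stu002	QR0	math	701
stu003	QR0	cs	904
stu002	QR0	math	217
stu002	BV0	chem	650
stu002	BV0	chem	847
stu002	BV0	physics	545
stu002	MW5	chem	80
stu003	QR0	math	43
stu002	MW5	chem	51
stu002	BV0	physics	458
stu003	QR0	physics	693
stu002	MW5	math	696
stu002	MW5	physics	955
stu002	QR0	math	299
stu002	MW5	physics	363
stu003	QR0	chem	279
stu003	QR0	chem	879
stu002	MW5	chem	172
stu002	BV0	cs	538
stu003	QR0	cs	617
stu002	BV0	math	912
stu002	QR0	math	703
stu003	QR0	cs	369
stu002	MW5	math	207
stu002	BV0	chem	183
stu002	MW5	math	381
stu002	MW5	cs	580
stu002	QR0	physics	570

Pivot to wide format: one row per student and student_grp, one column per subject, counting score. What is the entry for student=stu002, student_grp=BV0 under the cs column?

Rows with student=stu002, student_grp=BV0 and subject=cs: score values are 353, 95, 361, 374, 538.
5 rows match — count = 5.

5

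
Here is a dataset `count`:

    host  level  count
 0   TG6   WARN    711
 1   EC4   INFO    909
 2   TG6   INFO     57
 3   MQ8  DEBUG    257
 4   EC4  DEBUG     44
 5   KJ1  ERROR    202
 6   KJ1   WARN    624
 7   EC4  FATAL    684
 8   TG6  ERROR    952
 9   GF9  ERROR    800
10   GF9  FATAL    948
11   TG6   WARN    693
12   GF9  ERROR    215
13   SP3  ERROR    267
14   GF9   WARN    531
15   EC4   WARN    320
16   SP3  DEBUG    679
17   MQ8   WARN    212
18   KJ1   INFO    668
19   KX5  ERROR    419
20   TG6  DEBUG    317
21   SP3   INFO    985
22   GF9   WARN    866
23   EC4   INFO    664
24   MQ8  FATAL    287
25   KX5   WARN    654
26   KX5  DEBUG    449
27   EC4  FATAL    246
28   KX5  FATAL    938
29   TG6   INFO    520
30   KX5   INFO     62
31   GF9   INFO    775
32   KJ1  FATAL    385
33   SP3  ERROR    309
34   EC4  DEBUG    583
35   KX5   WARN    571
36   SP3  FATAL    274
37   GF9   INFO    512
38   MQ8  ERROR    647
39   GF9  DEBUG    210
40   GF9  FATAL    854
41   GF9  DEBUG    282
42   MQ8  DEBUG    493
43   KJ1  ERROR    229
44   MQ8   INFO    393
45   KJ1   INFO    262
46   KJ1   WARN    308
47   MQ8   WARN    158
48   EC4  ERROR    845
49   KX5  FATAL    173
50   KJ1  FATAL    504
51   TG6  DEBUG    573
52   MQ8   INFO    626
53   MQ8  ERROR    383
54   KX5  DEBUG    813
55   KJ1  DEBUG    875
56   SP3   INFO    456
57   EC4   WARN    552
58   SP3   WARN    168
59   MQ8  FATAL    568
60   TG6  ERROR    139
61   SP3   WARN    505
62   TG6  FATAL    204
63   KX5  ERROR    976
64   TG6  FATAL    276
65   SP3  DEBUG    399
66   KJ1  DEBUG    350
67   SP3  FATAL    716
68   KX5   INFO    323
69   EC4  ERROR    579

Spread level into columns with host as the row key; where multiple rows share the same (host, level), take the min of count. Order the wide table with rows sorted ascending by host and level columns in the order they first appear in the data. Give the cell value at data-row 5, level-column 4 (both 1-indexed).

383

With rows sorted ascending by host, row 5 is host=MQ8. level columns in first-appearance order: WARN, INFO, DEBUG, ERROR, FATAL; column 4 is ERROR.
Long rows with host=MQ8, level=ERROR: min(647, 383) = 383.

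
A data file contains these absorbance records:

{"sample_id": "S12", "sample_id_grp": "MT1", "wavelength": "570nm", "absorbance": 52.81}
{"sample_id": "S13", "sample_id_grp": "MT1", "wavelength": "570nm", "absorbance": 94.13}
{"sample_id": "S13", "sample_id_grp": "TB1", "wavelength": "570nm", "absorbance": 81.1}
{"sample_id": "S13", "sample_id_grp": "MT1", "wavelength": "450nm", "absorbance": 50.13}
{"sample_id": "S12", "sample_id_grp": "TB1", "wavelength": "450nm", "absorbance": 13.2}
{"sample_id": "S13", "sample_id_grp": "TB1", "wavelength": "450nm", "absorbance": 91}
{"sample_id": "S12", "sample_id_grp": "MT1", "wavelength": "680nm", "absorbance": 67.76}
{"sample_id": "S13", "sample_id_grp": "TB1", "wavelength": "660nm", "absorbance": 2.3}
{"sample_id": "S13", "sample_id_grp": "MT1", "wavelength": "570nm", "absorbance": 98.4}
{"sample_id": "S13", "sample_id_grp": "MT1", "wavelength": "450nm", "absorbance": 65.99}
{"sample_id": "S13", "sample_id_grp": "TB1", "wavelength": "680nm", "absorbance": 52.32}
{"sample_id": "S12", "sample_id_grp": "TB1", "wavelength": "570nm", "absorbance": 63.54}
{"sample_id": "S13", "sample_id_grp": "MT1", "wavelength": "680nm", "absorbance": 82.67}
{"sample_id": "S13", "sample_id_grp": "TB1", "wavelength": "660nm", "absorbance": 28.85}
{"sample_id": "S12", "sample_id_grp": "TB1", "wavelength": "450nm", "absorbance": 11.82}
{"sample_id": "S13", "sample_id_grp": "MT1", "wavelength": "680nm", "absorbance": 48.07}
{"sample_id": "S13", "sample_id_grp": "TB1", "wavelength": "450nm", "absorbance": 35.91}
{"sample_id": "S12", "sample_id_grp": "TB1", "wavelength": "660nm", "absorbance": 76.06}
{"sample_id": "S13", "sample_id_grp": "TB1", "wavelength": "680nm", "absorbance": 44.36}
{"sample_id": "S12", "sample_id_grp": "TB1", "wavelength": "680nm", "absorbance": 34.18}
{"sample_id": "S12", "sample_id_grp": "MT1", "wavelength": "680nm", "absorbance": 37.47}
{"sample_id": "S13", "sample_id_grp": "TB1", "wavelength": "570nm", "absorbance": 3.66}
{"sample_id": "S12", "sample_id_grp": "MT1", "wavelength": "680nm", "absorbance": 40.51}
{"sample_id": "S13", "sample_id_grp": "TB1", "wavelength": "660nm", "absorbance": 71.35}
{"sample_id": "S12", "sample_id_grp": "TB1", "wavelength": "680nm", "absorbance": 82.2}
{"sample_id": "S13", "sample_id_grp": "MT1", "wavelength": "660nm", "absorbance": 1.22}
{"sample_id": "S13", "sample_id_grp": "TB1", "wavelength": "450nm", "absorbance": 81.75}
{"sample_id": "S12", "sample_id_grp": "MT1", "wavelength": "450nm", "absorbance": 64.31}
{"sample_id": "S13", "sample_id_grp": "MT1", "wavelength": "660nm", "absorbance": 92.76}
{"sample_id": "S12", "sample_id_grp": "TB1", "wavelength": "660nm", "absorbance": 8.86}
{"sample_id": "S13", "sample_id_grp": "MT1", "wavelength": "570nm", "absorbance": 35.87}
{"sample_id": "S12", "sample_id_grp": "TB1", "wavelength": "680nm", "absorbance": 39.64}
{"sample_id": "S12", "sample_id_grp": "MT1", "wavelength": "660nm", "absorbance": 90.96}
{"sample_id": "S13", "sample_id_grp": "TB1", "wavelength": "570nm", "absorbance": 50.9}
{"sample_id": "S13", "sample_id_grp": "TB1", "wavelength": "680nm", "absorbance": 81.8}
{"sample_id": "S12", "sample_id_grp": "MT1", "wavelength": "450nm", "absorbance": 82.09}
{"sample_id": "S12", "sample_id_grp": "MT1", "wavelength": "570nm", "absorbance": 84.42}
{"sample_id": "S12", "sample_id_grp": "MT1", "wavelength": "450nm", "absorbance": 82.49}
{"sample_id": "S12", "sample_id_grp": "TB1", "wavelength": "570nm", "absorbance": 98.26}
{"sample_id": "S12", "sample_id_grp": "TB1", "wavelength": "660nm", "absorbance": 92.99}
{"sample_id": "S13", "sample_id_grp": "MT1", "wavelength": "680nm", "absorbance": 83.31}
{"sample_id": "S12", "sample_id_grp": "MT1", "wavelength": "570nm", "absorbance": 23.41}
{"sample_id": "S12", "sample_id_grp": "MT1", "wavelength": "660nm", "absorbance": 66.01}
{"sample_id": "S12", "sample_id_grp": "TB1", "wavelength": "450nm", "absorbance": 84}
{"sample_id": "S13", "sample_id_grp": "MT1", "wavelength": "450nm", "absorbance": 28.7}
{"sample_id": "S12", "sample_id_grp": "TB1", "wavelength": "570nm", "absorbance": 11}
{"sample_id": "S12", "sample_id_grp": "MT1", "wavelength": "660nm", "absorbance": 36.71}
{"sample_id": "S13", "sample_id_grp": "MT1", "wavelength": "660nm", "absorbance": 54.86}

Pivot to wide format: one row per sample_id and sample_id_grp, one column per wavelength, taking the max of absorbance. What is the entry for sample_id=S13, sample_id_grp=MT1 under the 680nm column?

Rows with sample_id=S13, sample_id_grp=MT1 and wavelength=680nm: absorbance values are 82.67, 48.07, 83.31.
max(82.67, 48.07, 83.31) = 83.31.

83.31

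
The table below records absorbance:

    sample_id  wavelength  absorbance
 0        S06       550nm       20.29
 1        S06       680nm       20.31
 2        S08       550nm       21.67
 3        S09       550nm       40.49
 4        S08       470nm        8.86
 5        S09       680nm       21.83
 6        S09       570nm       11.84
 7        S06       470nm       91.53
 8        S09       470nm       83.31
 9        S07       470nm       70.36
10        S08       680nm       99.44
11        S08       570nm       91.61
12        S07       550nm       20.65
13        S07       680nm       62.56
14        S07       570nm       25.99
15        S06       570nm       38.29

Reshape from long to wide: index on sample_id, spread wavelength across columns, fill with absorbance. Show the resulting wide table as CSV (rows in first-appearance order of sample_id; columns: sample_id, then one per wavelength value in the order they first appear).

sample_id,550nm,680nm,470nm,570nm
S06,20.29,20.31,91.53,38.29
S08,21.67,99.44,8.86,91.61
S09,40.49,21.83,83.31,11.84
S07,20.65,62.56,70.36,25.99

Columns: sample_id plus the 4 distinct wavelength values (550nm, 680nm, 470nm, 570nm).
For example, row S06 column 550nm takes absorbance=20.29 from the long row (S06, 550nm).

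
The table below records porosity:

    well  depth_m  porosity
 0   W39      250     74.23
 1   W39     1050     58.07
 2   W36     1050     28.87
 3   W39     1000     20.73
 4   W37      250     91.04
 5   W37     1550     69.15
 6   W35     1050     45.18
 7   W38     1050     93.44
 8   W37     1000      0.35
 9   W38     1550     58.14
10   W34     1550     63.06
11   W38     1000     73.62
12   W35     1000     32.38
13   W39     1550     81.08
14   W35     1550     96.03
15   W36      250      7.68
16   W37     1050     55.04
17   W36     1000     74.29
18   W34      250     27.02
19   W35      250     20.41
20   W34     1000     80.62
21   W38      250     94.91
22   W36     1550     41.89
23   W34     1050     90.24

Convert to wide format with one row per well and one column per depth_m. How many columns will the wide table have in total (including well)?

1 column for well plus 4 distinct depth_m values → 5 columns.

5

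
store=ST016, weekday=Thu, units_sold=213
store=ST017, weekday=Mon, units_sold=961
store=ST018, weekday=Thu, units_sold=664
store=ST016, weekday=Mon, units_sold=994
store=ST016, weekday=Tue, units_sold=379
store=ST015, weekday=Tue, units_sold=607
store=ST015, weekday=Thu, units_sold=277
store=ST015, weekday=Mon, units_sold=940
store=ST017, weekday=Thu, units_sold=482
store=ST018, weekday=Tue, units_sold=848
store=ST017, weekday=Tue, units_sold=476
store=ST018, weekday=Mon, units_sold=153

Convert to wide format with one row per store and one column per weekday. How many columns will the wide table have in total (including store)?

4

1 column for store plus 3 distinct weekday values → 4 columns.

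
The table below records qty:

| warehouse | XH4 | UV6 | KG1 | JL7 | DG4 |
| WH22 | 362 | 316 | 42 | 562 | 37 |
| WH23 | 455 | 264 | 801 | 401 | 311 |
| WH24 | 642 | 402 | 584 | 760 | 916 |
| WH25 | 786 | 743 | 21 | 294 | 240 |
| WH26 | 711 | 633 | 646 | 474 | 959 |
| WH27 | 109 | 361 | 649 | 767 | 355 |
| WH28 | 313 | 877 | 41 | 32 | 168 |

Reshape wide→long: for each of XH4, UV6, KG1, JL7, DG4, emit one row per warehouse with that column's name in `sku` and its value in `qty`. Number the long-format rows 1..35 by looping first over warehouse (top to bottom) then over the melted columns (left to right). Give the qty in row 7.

264

35 rows total (7 × 5). Row 7: index ⌊(7-1)/5⌋ = 1 into warehouse → WH23; (7-1) mod 5 = 1 into the melted columns → UV6.
So row 7 is (WH23, UV6, 264); qty = 264.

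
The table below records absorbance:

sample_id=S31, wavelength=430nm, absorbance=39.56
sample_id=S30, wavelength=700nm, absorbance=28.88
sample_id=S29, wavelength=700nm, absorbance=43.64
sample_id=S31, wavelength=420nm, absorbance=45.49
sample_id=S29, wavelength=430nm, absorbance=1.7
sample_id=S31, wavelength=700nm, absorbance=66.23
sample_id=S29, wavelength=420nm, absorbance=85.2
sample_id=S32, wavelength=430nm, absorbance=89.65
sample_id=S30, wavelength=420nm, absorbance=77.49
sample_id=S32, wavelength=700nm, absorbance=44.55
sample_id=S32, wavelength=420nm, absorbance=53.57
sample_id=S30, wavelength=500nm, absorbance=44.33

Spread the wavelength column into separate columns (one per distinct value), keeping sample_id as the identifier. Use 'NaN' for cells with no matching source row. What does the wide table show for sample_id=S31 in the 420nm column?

The long row with sample_id=S31, wavelength=420nm has absorbance=45.49.

45.49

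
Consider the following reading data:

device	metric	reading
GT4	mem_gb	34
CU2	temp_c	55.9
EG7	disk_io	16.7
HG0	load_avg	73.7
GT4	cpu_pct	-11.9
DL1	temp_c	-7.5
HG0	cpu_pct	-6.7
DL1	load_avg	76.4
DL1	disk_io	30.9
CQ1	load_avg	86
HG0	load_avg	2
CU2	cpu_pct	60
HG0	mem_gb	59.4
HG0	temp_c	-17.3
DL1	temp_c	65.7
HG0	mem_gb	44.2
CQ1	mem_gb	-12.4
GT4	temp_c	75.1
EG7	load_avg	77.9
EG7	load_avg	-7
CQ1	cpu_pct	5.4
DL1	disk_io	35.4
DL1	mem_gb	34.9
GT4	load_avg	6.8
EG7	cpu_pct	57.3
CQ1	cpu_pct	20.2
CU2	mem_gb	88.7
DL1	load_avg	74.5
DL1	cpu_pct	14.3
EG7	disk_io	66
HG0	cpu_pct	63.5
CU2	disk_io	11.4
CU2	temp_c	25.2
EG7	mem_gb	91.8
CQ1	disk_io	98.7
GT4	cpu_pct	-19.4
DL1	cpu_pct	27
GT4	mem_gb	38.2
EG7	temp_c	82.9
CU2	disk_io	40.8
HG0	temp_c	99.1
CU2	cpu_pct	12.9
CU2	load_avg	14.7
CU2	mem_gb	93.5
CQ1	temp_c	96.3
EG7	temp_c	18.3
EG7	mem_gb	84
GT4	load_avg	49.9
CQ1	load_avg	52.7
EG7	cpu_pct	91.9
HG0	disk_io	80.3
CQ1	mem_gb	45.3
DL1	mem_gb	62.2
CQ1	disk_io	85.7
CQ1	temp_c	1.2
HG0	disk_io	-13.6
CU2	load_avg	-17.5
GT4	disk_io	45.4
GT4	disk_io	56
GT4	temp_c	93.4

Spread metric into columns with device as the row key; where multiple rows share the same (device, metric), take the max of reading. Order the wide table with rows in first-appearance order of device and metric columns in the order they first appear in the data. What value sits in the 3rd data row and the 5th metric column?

91.9

With rows in first-appearance order of device, row 3 is device=EG7. metric columns in first-appearance order: mem_gb, temp_c, disk_io, load_avg, cpu_pct; column 5 is cpu_pct.
Long rows with device=EG7, metric=cpu_pct: max(57.3, 91.9) = 91.9.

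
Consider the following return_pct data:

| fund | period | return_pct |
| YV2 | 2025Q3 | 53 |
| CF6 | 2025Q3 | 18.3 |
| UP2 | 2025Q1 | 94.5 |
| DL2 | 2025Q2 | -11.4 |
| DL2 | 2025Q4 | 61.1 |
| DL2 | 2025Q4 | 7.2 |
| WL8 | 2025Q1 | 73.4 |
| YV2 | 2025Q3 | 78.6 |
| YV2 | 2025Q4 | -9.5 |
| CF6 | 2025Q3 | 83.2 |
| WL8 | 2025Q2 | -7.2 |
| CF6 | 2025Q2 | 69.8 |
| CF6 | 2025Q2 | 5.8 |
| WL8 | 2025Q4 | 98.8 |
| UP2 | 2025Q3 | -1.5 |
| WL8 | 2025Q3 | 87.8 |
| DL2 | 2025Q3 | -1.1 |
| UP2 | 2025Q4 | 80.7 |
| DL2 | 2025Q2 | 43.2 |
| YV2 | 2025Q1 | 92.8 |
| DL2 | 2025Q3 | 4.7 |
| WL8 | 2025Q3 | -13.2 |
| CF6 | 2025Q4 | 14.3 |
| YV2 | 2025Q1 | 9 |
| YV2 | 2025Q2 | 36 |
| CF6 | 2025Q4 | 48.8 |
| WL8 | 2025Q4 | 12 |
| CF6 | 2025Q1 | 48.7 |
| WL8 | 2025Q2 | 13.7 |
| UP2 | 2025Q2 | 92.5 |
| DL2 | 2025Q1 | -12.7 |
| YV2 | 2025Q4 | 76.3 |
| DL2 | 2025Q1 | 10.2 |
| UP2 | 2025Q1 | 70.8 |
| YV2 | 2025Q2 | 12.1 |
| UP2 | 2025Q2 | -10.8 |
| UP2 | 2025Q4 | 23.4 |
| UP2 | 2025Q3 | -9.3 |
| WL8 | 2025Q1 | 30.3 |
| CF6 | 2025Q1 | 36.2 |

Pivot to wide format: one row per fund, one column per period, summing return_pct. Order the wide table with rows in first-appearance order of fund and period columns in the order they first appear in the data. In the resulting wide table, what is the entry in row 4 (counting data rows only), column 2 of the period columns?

With rows in first-appearance order of fund, row 4 is fund=DL2. period columns in first-appearance order: 2025Q3, 2025Q1, 2025Q2, 2025Q4; column 2 is 2025Q1.
Long rows with fund=DL2, period=2025Q1: -12.7 + 10.2 = -2.5.

-2.5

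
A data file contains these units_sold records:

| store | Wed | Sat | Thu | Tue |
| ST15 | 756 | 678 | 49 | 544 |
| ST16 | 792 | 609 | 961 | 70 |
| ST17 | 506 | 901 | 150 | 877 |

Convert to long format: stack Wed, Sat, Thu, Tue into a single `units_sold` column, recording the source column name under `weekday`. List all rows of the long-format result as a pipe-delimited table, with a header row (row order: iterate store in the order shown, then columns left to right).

Each (store, column) pair becomes one row: 3 × 4 = 12 rows.
For example, (ST15, Wed) → units_sold=756.

| store | weekday | units_sold |
| ST15 | Wed | 756 |
| ST15 | Sat | 678 |
| ST15 | Thu | 49 |
| ST15 | Tue | 544 |
| ST16 | Wed | 792 |
| ST16 | Sat | 609 |
| ST16 | Thu | 961 |
| ST16 | Tue | 70 |
| ST17 | Wed | 506 |
| ST17 | Sat | 901 |
| ST17 | Thu | 150 |
| ST17 | Tue | 877 |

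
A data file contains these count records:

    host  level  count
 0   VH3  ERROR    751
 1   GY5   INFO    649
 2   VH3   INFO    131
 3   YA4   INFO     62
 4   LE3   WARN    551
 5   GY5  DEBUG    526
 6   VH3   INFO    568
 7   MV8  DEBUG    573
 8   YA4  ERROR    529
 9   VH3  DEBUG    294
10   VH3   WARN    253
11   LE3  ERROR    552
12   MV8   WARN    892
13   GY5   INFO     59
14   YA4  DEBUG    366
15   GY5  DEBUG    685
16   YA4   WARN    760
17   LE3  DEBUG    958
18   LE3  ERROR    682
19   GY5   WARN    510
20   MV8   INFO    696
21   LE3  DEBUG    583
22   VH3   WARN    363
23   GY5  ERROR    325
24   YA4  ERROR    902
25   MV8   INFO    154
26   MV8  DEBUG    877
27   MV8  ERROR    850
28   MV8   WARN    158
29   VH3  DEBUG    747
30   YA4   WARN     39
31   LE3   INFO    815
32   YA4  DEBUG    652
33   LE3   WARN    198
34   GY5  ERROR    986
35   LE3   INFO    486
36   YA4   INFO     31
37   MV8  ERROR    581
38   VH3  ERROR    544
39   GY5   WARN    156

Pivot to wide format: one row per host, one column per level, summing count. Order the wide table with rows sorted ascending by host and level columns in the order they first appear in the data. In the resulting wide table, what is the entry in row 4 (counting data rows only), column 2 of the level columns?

699

With rows sorted ascending by host, row 4 is host=VH3. level columns in first-appearance order: ERROR, INFO, WARN, DEBUG; column 2 is INFO.
Long rows with host=VH3, level=INFO: 131 + 568 = 699.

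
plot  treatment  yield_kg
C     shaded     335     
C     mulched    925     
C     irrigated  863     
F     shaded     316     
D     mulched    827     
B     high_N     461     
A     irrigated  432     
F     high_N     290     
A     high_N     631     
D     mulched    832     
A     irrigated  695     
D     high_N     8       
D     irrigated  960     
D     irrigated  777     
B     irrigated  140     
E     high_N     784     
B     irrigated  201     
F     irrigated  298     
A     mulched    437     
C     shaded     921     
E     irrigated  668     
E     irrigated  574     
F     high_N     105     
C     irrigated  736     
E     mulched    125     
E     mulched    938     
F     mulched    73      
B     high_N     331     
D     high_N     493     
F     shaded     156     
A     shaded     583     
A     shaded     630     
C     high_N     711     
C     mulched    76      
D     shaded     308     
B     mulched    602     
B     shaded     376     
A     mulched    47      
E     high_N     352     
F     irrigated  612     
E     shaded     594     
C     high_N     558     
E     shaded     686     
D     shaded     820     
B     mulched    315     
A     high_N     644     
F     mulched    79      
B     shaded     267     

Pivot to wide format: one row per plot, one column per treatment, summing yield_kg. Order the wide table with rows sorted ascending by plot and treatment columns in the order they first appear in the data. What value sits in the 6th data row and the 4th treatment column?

395

With rows sorted ascending by plot, row 6 is plot=F. treatment columns in first-appearance order: shaded, mulched, irrigated, high_N; column 4 is high_N.
Long rows with plot=F, treatment=high_N: 290 + 105 = 395.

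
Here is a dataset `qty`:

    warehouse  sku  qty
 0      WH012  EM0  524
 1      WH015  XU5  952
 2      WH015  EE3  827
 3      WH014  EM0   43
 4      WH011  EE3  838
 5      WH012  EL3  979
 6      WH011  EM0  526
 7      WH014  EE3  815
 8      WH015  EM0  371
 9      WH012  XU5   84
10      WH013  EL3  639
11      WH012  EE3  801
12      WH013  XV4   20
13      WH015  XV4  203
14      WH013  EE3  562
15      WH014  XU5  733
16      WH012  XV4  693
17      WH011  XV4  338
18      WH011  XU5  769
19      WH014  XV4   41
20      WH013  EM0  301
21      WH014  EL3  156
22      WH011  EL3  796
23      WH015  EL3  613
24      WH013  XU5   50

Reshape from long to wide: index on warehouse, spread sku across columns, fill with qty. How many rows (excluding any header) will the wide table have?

5 distinct warehouse values → 5 rows.

5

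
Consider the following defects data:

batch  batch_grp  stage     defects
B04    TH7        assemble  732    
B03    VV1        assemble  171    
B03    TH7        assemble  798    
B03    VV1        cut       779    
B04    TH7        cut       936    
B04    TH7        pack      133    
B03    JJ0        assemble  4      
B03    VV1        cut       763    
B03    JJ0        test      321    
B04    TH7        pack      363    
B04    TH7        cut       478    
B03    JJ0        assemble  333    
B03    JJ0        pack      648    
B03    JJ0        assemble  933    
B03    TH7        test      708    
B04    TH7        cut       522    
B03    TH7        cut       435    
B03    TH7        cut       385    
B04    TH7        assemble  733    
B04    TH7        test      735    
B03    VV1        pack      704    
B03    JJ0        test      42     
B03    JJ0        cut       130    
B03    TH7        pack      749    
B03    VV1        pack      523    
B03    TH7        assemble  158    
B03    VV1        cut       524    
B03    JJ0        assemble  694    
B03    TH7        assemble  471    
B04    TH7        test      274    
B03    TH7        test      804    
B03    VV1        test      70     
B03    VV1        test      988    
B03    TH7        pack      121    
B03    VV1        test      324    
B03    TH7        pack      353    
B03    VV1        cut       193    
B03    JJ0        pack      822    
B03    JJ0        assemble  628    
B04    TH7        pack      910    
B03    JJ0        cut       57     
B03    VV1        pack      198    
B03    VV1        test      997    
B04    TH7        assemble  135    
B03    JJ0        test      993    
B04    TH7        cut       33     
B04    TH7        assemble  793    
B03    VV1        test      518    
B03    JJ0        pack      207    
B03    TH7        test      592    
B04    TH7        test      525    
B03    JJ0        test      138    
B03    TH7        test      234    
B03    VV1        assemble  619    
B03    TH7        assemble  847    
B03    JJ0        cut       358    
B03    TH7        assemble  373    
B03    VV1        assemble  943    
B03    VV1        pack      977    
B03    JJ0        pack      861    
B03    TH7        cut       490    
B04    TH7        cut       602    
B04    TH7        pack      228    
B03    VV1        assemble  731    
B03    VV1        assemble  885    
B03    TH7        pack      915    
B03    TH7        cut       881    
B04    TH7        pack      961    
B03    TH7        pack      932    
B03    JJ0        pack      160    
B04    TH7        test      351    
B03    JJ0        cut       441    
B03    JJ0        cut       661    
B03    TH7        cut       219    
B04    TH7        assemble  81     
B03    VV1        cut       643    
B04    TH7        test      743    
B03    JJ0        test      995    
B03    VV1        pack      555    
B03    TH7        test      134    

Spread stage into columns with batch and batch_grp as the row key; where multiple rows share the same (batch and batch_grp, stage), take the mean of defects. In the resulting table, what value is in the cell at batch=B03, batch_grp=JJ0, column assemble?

518.40

Rows with batch=B03, batch_grp=JJ0 and stage=assemble: defects values are 4, 333, 933, 694, 628.
(4 + 333 + 933 + 694 + 628) / 5 = 518.40.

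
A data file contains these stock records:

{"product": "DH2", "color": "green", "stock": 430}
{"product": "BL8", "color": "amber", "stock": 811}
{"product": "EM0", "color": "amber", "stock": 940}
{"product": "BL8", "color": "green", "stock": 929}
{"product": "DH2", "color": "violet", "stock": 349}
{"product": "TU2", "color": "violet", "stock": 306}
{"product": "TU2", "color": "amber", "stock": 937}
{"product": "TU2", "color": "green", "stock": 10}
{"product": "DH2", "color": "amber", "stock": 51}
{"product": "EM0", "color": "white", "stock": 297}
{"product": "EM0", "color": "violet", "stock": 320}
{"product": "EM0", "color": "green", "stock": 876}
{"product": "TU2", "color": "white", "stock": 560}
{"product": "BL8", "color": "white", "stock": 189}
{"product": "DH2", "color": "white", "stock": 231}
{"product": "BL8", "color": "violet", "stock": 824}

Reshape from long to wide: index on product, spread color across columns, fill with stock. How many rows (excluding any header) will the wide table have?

4

4 distinct product values → 4 rows.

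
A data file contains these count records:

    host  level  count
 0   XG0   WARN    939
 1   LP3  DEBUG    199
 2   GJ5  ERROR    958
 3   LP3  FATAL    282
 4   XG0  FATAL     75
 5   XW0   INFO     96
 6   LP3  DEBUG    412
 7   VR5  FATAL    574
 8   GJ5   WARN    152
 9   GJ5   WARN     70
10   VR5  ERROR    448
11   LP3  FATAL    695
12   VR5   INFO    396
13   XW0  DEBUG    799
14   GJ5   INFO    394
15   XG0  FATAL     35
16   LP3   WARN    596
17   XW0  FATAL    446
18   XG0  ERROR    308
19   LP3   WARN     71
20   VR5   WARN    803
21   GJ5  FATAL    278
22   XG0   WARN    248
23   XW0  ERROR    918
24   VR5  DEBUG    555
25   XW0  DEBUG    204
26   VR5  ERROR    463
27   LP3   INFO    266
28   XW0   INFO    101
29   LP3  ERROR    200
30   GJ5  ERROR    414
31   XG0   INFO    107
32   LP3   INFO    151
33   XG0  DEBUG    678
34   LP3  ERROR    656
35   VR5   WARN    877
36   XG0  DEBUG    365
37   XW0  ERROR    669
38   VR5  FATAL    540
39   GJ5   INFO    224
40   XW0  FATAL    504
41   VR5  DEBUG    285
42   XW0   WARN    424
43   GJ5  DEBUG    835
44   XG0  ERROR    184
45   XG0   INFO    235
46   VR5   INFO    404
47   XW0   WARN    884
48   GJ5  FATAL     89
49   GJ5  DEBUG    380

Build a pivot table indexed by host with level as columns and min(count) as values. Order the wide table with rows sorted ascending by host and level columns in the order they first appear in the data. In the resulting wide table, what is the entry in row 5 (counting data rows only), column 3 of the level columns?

With rows sorted ascending by host, row 5 is host=XW0. level columns in first-appearance order: WARN, DEBUG, ERROR, FATAL, INFO; column 3 is ERROR.
Long rows with host=XW0, level=ERROR: min(918, 669) = 669.

669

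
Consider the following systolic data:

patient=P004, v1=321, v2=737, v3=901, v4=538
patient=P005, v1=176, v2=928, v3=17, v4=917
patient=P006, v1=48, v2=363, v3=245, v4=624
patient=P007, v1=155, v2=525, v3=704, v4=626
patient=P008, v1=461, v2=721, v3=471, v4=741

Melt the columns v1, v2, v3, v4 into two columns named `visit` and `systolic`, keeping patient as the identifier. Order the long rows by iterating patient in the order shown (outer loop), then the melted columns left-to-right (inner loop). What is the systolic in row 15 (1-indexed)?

704

20 rows total (5 × 4). Row 15: index ⌊(15-1)/4⌋ = 3 into patient → P007; (15-1) mod 4 = 2 into the melted columns → v3.
So row 15 is (P007, v3, 704); systolic = 704.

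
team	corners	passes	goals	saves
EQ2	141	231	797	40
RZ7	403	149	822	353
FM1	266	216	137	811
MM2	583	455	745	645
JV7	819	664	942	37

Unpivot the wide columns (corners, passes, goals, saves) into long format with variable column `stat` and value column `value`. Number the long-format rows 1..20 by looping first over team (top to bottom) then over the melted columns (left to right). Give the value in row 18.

20 rows total (5 × 4). Row 18: index ⌊(18-1)/4⌋ = 4 into team → JV7; (18-1) mod 4 = 1 into the melted columns → passes.
So row 18 is (JV7, passes, 664); value = 664.

664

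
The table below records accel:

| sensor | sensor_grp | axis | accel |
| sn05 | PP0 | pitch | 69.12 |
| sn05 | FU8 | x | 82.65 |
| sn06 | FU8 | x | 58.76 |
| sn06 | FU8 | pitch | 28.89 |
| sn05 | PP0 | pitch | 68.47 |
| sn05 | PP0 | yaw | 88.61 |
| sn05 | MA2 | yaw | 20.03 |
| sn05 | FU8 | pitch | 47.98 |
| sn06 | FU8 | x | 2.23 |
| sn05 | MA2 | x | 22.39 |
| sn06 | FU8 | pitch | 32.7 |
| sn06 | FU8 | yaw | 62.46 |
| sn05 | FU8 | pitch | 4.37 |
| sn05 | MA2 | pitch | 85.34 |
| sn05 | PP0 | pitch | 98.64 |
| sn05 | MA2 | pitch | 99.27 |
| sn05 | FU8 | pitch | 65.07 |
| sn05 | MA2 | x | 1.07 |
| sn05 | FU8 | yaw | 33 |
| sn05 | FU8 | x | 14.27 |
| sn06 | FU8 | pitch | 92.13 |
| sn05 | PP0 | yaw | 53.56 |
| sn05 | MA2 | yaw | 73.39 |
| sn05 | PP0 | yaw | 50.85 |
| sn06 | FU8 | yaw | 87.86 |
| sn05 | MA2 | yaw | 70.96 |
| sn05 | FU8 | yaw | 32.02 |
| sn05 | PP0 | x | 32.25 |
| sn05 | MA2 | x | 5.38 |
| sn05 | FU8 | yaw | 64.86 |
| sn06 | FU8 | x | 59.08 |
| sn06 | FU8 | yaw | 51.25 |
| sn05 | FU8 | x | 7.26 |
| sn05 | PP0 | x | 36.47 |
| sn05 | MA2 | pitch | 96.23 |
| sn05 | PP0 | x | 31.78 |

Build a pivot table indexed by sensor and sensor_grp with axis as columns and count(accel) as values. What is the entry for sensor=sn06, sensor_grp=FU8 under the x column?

3

Rows with sensor=sn06, sensor_grp=FU8 and axis=x: accel values are 58.76, 2.23, 59.08.
3 rows match — count = 3.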